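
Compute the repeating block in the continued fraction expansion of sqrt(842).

[29; (58)]

Write x_i = (sqrt(842) + m_i)/d_i with (m_0, d_0) = (0, 1). a_0 = floor(sqrt(842)) = 29, since 29^2 = 841 <= 842 < 900 = 30^2.
Iterate m_{i+1} = d_i*a_i - m_i, d_{i+1} = (842 - m_{i+1}^2)/d_i, a_{i+1} = floor((a_0 + m_{i+1})/d_{i+1}):
  m_1 = 1*29 - 0 = 29, d_1 = (842 - 29^2)/1 = 1/1 = 1, a_1 = floor((29 + 29)/1) = 58.
  m_2 = 1*58 - 29 = 29, d_2 = (842 - 29^2)/1 = 1/1 = 1: (m_2, d_2) = (m_1, d_1) = (29, 1), so from here the quotient a_1 repeats; the period length is 1.
Hence the expansion of sqrt(842) is a_0 = 29 followed by the repeating block 58 (period 1).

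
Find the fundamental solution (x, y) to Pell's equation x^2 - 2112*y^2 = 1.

(x, y) = (1057, 23)

First expand sqrt(2112) as a continued fraction. With x_i = (sqrt(2112) + m_i)/d_i and (m_0, d_0) = (0, 1): a_0 = floor(sqrt(2112)) = 45, since 45^2 = 2025 <= 2112 < 2116 = 46^2.
Iterate m_{i+1} = d_i*a_i - m_i, d_{i+1} = (2112 - m_{i+1}^2)/d_i, a_{i+1} = floor((a_0 + m_{i+1})/d_{i+1}):
  m_1 = 1*45 - 0 = 45, d_1 = (2112 - 45^2)/1 = 87/1 = 87, a_1 = floor((45 + 45)/87) = 1.
  m_2 = 87*1 - 45 = 42, d_2 = (2112 - 42^2)/87 = 348/87 = 4, a_2 = floor((45 + 42)/4) = 21.
  m_3 = 4*21 - 42 = 42, d_3 = (2112 - 42^2)/4 = 348/4 = 87, a_3 = floor((45 + 42)/87) = 1.
  m_4 = 87*1 - 42 = 45, d_4 = (2112 - 45^2)/87 = 87/87 = 1, a_4 = floor((45 + 45)/1) = 90.
  m_5 = 1*90 - 45 = 45, d_5 = (2112 - 45^2)/1 = 87/1 = 87: (m_5, d_5) = (m_1, d_1) = (45, 87), so from here the quotients repeat a_1, ..., a_4; the period length is 4.
So sqrt(2112) = [45; (1, 21, 1, 90)] with period length k = 4.
k is even, so the fundamental solution of x^2 - 2112y^2 = 1 is (p_{k-1}, q_{k-1}) = (p_3, q_3); compute convergents through index 3.
Convergents (p_i = a_i*p_{i-1} + p_{i-2}, q_i = a_i*q_{i-1} + q_{i-2} with p_{-2}=0, p_{-1}=1, q_{-2}=1, q_{-1}=0):
  i=0: a_0=45, p_0 = 45*1 + 0 = 45, q_0 = 45*0 + 1 = 1.
  i=1: a_1=1, p_1 = 1*45 + 1 = 46, q_1 = 1*1 + 0 = 1.
  i=2: a_2=21, p_2 = 21*46 + 45 = 1011, q_2 = 21*1 + 1 = 22.
  i=3: a_3=1, p_3 = 1*1011 + 46 = 1057, q_3 = 1*22 + 1 = 23.
Check: 1057^2 - 2112*23^2 = 1117249 - 1117248 = 1, so (x, y) = (1057, 23) solves the equation, and by the theorem it is the least positive solution.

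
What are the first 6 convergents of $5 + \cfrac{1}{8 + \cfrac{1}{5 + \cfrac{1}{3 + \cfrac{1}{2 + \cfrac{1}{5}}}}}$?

5/1, 41/8, 210/41, 671/131, 1552/303, 8431/1646

Using the convergent recurrence p_i = a_i*p_{i-1} + p_{i-2}, q_i = a_i*q_{i-1} + q_{i-2} with p_{-2}=0, p_{-1}=1, q_{-2}=1, q_{-1}=0:
  i=0: a_0=5, p_0 = 5*1 + 0 = 5, q_0 = 5*0 + 1 = 1.
  i=1: a_1=8, p_1 = 8*5 + 1 = 41, q_1 = 8*1 + 0 = 8.
  i=2: a_2=5, p_2 = 5*41 + 5 = 210, q_2 = 5*8 + 1 = 41.
  i=3: a_3=3, p_3 = 3*210 + 41 = 671, q_3 = 3*41 + 8 = 131.
  i=4: a_4=2, p_4 = 2*671 + 210 = 1552, q_4 = 2*131 + 41 = 303.
  i=5: a_5=5, p_5 = 5*1552 + 671 = 8431, q_5 = 5*303 + 131 = 1646.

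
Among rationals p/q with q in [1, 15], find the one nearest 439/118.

26/7

Expand x = 439/118 as a continued fraction with the Euclidean algorithm:
  439 = 3*118 + 85, so a_0 = 3.
  118 = 1*85 + 33, so a_1 = 1.
  85 = 2*33 + 19, so a_2 = 2.
  33 = 1*19 + 14, so a_3 = 1.
  19 = 1*14 + 5, so a_4 = 1.
  14 = 2*5 + 4, so a_5 = 2.
  5 = 1*4 + 1, so a_6 = 1.
  4 = 4*1 + 0, so a_7 = 4.
so x = [3; 1, 2, 1, 1, 2, 1, 4].
Convergents (p_i = a_i*p_{i-1} + p_{i-2}, q_i = a_i*q_{i-1} + q_{i-2} with p_{-2}=0, p_{-1}=1, q_{-2}=1, q_{-1}=0), until the denominator exceeds 15:
  i=0: a_0=3, p_0 = 3*1 + 0 = 3, q_0 = 3*0 + 1 = 1.
  i=1: a_1=1, p_1 = 1*3 + 1 = 4, q_1 = 1*1 + 0 = 1.
  i=2: a_2=2, p_2 = 2*4 + 3 = 11, q_2 = 2*1 + 1 = 3.
  i=3: a_3=1, p_3 = 1*11 + 4 = 15, q_3 = 1*3 + 1 = 4.
  i=4: a_4=1, p_4 = 1*15 + 11 = 26, q_4 = 1*4 + 3 = 7.
  i=5: a_5=2, p_5 = 2*26 + 15 = 67, q_5 = 2*7 + 4 = 18.
q_5 = 18 > 15, so the last convergent with denominator <= 15 is p_4/q_4 = 26/7.
The closest fraction with denominator <= 15 is either p_4/q_4 or the intermediate fraction (k*p_4 + p_3)/(k*q_4 + q_3) with the largest k >= 1 whose denominator stays <= 15; these approach x as k grows, and every other convergent or intermediate fraction in range is farther away.
Largest k: floor((15 - q_3)/q_4) = floor((15 - 4)/7) = 1.
That gives (1*26 + 15)/(1*7 + 4) = 41/11.
Compare the errors: |x - 26/7| = |439*7 - 26*118|/(118*7) = 5/826, and |x - 41/11| = |439*11 - 41*118|/(118*11) = 9/1298.
Cross-multiplying, 5*1298 = 6490 < 7434 = 9*826, so 5/826 is smaller: the convergent 26/7 is closer to x than 41/11.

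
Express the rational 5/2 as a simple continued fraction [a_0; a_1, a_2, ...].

Run the Euclidean algorithm on 5 and 2; the successive quotients are the partial quotients a_0, a_1, ... (each step inverts the fractional part left over by the previous one):
  5 = 2*2 + 1, so a_0 = 2.
  2 = 2*1 + 0, so a_1 = 2.
The remainder reaches 0 after 2 divisions, so the expansion has 2 partial quotients, read off in order.

[2; 2]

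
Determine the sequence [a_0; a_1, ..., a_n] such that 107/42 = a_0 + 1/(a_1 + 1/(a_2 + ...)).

Run the Euclidean algorithm on 107 and 42; the successive quotients are the partial quotients a_0, a_1, ... (each step inverts the fractional part left over by the previous one):
  107 = 2*42 + 23, so a_0 = 2.
  42 = 1*23 + 19, so a_1 = 1.
  23 = 1*19 + 4, so a_2 = 1.
  19 = 4*4 + 3, so a_3 = 4.
  4 = 1*3 + 1, so a_4 = 1.
  3 = 3*1 + 0, so a_5 = 3.
The remainder reaches 0 after 6 divisions, so the expansion has 6 partial quotients, read off in order.

[2; 1, 1, 4, 1, 3]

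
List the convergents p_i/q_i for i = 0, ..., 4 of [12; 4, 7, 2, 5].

Using the convergent recurrence p_i = a_i*p_{i-1} + p_{i-2}, q_i = a_i*q_{i-1} + q_{i-2} with p_{-2}=0, p_{-1}=1, q_{-2}=1, q_{-1}=0:
  i=0: a_0=12, p_0 = 12*1 + 0 = 12, q_0 = 12*0 + 1 = 1.
  i=1: a_1=4, p_1 = 4*12 + 1 = 49, q_1 = 4*1 + 0 = 4.
  i=2: a_2=7, p_2 = 7*49 + 12 = 355, q_2 = 7*4 + 1 = 29.
  i=3: a_3=2, p_3 = 2*355 + 49 = 759, q_3 = 2*29 + 4 = 62.
  i=4: a_4=5, p_4 = 5*759 + 355 = 4150, q_4 = 5*62 + 29 = 339.

12/1, 49/4, 355/29, 759/62, 4150/339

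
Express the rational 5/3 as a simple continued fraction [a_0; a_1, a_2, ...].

Run the Euclidean algorithm on 5 and 3; the successive quotients are the partial quotients a_0, a_1, ... (each step inverts the fractional part left over by the previous one):
  5 = 1*3 + 2, so a_0 = 1.
  3 = 1*2 + 1, so a_1 = 1.
  2 = 2*1 + 0, so a_2 = 2.
The remainder reaches 0 after 3 divisions, so the expansion has 3 partial quotients, read off in order.

[1; 1, 2]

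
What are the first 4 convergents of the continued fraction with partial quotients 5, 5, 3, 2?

Using the convergent recurrence p_i = a_i*p_{i-1} + p_{i-2}, q_i = a_i*q_{i-1} + q_{i-2} with p_{-2}=0, p_{-1}=1, q_{-2}=1, q_{-1}=0:
  i=0: a_0=5, p_0 = 5*1 + 0 = 5, q_0 = 5*0 + 1 = 1.
  i=1: a_1=5, p_1 = 5*5 + 1 = 26, q_1 = 5*1 + 0 = 5.
  i=2: a_2=3, p_2 = 3*26 + 5 = 83, q_2 = 3*5 + 1 = 16.
  i=3: a_3=2, p_3 = 2*83 + 26 = 192, q_3 = 2*16 + 5 = 37.

5/1, 26/5, 83/16, 192/37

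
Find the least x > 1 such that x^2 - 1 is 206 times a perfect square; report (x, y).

(x, y) = (59535, 4148)

First expand sqrt(206) as a continued fraction. With x_i = (sqrt(206) + m_i)/d_i and (m_0, d_0) = (0, 1): a_0 = floor(sqrt(206)) = 14, since 14^2 = 196 <= 206 < 225 = 15^2.
Iterate m_{i+1} = d_i*a_i - m_i, d_{i+1} = (206 - m_{i+1}^2)/d_i, a_{i+1} = floor((a_0 + m_{i+1})/d_{i+1}):
  m_1 = 1*14 - 0 = 14, d_1 = (206 - 14^2)/1 = 10/1 = 10, a_1 = floor((14 + 14)/10) = 2.
  m_2 = 10*2 - 14 = 6, d_2 = (206 - 6^2)/10 = 170/10 = 17, a_2 = floor((14 + 6)/17) = 1.
  m_3 = 17*1 - 6 = 11, d_3 = (206 - 11^2)/17 = 85/17 = 5, a_3 = floor((14 + 11)/5) = 5.
  m_4 = 5*5 - 11 = 14, d_4 = (206 - 14^2)/5 = 10/5 = 2, a_4 = floor((14 + 14)/2) = 14.
  m_5 = 2*14 - 14 = 14, d_5 = (206 - 14^2)/2 = 10/2 = 5, a_5 = floor((14 + 14)/5) = 5.
  m_6 = 5*5 - 14 = 11, d_6 = (206 - 11^2)/5 = 85/5 = 17, a_6 = floor((14 + 11)/17) = 1.
  m_7 = 17*1 - 11 = 6, d_7 = (206 - 6^2)/17 = 170/17 = 10, a_7 = floor((14 + 6)/10) = 2.
  m_8 = 10*2 - 6 = 14, d_8 = (206 - 14^2)/10 = 10/10 = 1, a_8 = floor((14 + 14)/1) = 28.
  m_9 = 1*28 - 14 = 14, d_9 = (206 - 14^2)/1 = 10/1 = 10: (m_9, d_9) = (m_1, d_1) = (14, 10), so from here the quotients repeat a_1, ..., a_8; the period length is 8.
So sqrt(206) = [14; (2, 1, 5, 14, 5, 1, 2, 28)] with period length k = 8.
k is even, so the fundamental solution of x^2 - 206y^2 = 1 is (p_{k-1}, q_{k-1}) = (p_7, q_7); compute convergents through index 7.
Convergents (p_i = a_i*p_{i-1} + p_{i-2}, q_i = a_i*q_{i-1} + q_{i-2} with p_{-2}=0, p_{-1}=1, q_{-2}=1, q_{-1}=0):
  i=0: a_0=14, p_0 = 14*1 + 0 = 14, q_0 = 14*0 + 1 = 1.
  i=1: a_1=2, p_1 = 2*14 + 1 = 29, q_1 = 2*1 + 0 = 2.
  i=2: a_2=1, p_2 = 1*29 + 14 = 43, q_2 = 1*2 + 1 = 3.
  i=3: a_3=5, p_3 = 5*43 + 29 = 244, q_3 = 5*3 + 2 = 17.
  i=4: a_4=14, p_4 = 14*244 + 43 = 3459, q_4 = 14*17 + 3 = 241.
  i=5: a_5=5, p_5 = 5*3459 + 244 = 17539, q_5 = 5*241 + 17 = 1222.
  i=6: a_6=1, p_6 = 1*17539 + 3459 = 20998, q_6 = 1*1222 + 241 = 1463.
  i=7: a_7=2, p_7 = 2*20998 + 17539 = 59535, q_7 = 2*1463 + 1222 = 4148.
Check: 59535^2 - 206*4148^2 = 3544416225 - 3544416224 = 1, so (x, y) = (59535, 4148) solves the equation, and by the theorem it is the least positive solution.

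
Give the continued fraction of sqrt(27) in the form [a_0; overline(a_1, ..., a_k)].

Write x_i = (sqrt(27) + m_i)/d_i with (m_0, d_0) = (0, 1). a_0 = floor(sqrt(27)) = 5, since 5^2 = 25 <= 27 < 36 = 6^2.
Iterate m_{i+1} = d_i*a_i - m_i, d_{i+1} = (27 - m_{i+1}^2)/d_i, a_{i+1} = floor((a_0 + m_{i+1})/d_{i+1}):
  m_1 = 1*5 - 0 = 5, d_1 = (27 - 5^2)/1 = 2/1 = 2, a_1 = floor((5 + 5)/2) = 5.
  m_2 = 2*5 - 5 = 5, d_2 = (27 - 5^2)/2 = 2/2 = 1, a_2 = floor((5 + 5)/1) = 10.
  m_3 = 1*10 - 5 = 5, d_3 = (27 - 5^2)/1 = 2/1 = 2: (m_3, d_3) = (m_1, d_1) = (5, 2), so from here the quotients repeat a_1, a_2; the period length is 2.
Hence the expansion of sqrt(27) is a_0 = 5 followed by the repeating block 5, 10 (period 2).

[5; overline(5, 10)]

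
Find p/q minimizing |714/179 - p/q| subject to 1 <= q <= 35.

4/1

Expand x = 714/179 as a continued fraction with the Euclidean algorithm:
  714 = 3*179 + 177, so a_0 = 3.
  179 = 1*177 + 2, so a_1 = 1.
  177 = 88*2 + 1, so a_2 = 88.
  2 = 2*1 + 0, so a_3 = 2.
so x = [3; 1, 88, 2].
Convergents (p_i = a_i*p_{i-1} + p_{i-2}, q_i = a_i*q_{i-1} + q_{i-2} with p_{-2}=0, p_{-1}=1, q_{-2}=1, q_{-1}=0), until the denominator exceeds 35:
  i=0: a_0=3, p_0 = 3*1 + 0 = 3, q_0 = 3*0 + 1 = 1.
  i=1: a_1=1, p_1 = 1*3 + 1 = 4, q_1 = 1*1 + 0 = 1.
  i=2: a_2=88, p_2 = 88*4 + 3 = 355, q_2 = 88*1 + 1 = 89.
q_2 = 89 > 35, so the last convergent with denominator <= 35 is p_1/q_1 = 4/1.
The closest fraction with denominator <= 35 is either p_1/q_1 or the intermediate fraction (k*p_1 + p_0)/(k*q_1 + q_0) with the largest k >= 1 whose denominator stays <= 35; these approach x as k grows, and every other convergent or intermediate fraction in range is farther away.
Largest k: floor((35 - q_0)/q_1) = floor((35 - 1)/1) = 34.
That gives (34*4 + 3)/(34*1 + 1) = 139/35.
Compare the errors: |x - 4/1| = |714*1 - 4*179|/(179*1) = 2/179, and |x - 139/35| = |714*35 - 139*179|/(179*35) = 109/6265.
Cross-multiplying, 2*6265 = 12530 < 19511 = 109*179, so 2/179 is smaller: the convergent 4/1 is closer to x than 139/35.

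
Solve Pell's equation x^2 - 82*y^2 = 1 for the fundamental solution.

First expand sqrt(82) as a continued fraction. With x_i = (sqrt(82) + m_i)/d_i and (m_0, d_0) = (0, 1): a_0 = floor(sqrt(82)) = 9, since 9^2 = 81 <= 82 < 100 = 10^2.
Iterate m_{i+1} = d_i*a_i - m_i, d_{i+1} = (82 - m_{i+1}^2)/d_i, a_{i+1} = floor((a_0 + m_{i+1})/d_{i+1}):
  m_1 = 1*9 - 0 = 9, d_1 = (82 - 9^2)/1 = 1/1 = 1, a_1 = floor((9 + 9)/1) = 18.
  m_2 = 1*18 - 9 = 9, d_2 = (82 - 9^2)/1 = 1/1 = 1: (m_2, d_2) = (m_1, d_1) = (9, 1), so from here the quotient a_1 repeats; the period length is 1.
So sqrt(82) = [9; (18)] with period length k = 1.
k is odd, so (p_{k-1}, q_{k-1}) only solves x^2 - 82y^2 = -1 and the fundamental solution of x^2 - 82y^2 = 1 is (p_{2k-1}, q_{2k-1}) = (p_1, q_1); compute convergents through index 1, running through the period twice.
Convergents (p_i = a_i*p_{i-1} + p_{i-2}, q_i = a_i*q_{i-1} + q_{i-2} with p_{-2}=0, p_{-1}=1, q_{-2}=1, q_{-1}=0):
  i=0: a_0=9, p_0 = 9*1 + 0 = 9, q_0 = 9*0 + 1 = 1.
  i=1: a_1=18, p_1 = 18*9 + 1 = 163, q_1 = 18*1 + 0 = 18.
Indeed p_0^2 - 82*q_0^2 = 81 - 82 = -1, not +1.
Check: 163^2 - 82*18^2 = 26569 - 26568 = 1, so (x, y) = (163, 18) solves the equation, and by the theorem it is the least positive solution.

(x, y) = (163, 18)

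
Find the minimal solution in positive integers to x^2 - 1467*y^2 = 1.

First expand sqrt(1467) as a continued fraction. With x_i = (sqrt(1467) + m_i)/d_i and (m_0, d_0) = (0, 1): a_0 = floor(sqrt(1467)) = 38, since 38^2 = 1444 <= 1467 < 1521 = 39^2.
Iterate m_{i+1} = d_i*a_i - m_i, d_{i+1} = (1467 - m_{i+1}^2)/d_i, a_{i+1} = floor((a_0 + m_{i+1})/d_{i+1}):
  m_1 = 1*38 - 0 = 38, d_1 = (1467 - 38^2)/1 = 23/1 = 23, a_1 = floor((38 + 38)/23) = 3.
  m_2 = 23*3 - 38 = 31, d_2 = (1467 - 31^2)/23 = 506/23 = 22, a_2 = floor((38 + 31)/22) = 3.
  m_3 = 22*3 - 31 = 35, d_3 = (1467 - 35^2)/22 = 242/22 = 11, a_3 = floor((38 + 35)/11) = 6.
  m_4 = 11*6 - 35 = 31, d_4 = (1467 - 31^2)/11 = 506/11 = 46, a_4 = floor((38 + 31)/46) = 1.
  m_5 = 46*1 - 31 = 15, d_5 = (1467 - 15^2)/46 = 1242/46 = 27, a_5 = floor((38 + 15)/27) = 1.
  m_6 = 27*1 - 15 = 12, d_6 = (1467 - 12^2)/27 = 1323/27 = 49, a_6 = floor((38 + 12)/49) = 1.
  m_7 = 49*1 - 12 = 37, d_7 = (1467 - 37^2)/49 = 98/49 = 2, a_7 = floor((38 + 37)/2) = 37.
  m_8 = 2*37 - 37 = 37, d_8 = (1467 - 37^2)/2 = 98/2 = 49, a_8 = floor((38 + 37)/49) = 1.
  m_9 = 49*1 - 37 = 12, d_9 = (1467 - 12^2)/49 = 1323/49 = 27, a_9 = floor((38 + 12)/27) = 1.
  m_10 = 27*1 - 12 = 15, d_10 = (1467 - 15^2)/27 = 1242/27 = 46, a_10 = floor((38 + 15)/46) = 1.
  m_11 = 46*1 - 15 = 31, d_11 = (1467 - 31^2)/46 = 506/46 = 11, a_11 = floor((38 + 31)/11) = 6.
  m_12 = 11*6 - 31 = 35, d_12 = (1467 - 35^2)/11 = 242/11 = 22, a_12 = floor((38 + 35)/22) = 3.
  m_13 = 22*3 - 35 = 31, d_13 = (1467 - 31^2)/22 = 506/22 = 23, a_13 = floor((38 + 31)/23) = 3.
  m_14 = 23*3 - 31 = 38, d_14 = (1467 - 38^2)/23 = 23/23 = 1, a_14 = floor((38 + 38)/1) = 76.
  m_15 = 1*76 - 38 = 38, d_15 = (1467 - 38^2)/1 = 23/1 = 23: (m_15, d_15) = (m_1, d_1) = (38, 23), so from here the quotients repeat a_1, ..., a_14; the period length is 14.
So sqrt(1467) = [38; (3, 3, 6, 1, 1, 1, 37, 1, 1, 1, 6, 3, 3, 76)] with period length k = 14.
k is even, so the fundamental solution of x^2 - 1467y^2 = 1 is (p_{k-1}, q_{k-1}) = (p_13, q_13); compute convergents through index 13.
Convergents (p_i = a_i*p_{i-1} + p_{i-2}, q_i = a_i*q_{i-1} + q_{i-2} with p_{-2}=0, p_{-1}=1, q_{-2}=1, q_{-1}=0):
  i=0: a_0=38, p_0 = 38*1 + 0 = 38, q_0 = 38*0 + 1 = 1.
  i=1: a_1=3, p_1 = 3*38 + 1 = 115, q_1 = 3*1 + 0 = 3.
  i=2: a_2=3, p_2 = 3*115 + 38 = 383, q_2 = 3*3 + 1 = 10.
  i=3: a_3=6, p_3 = 6*383 + 115 = 2413, q_3 = 6*10 + 3 = 63.
  i=4: a_4=1, p_4 = 1*2413 + 383 = 2796, q_4 = 1*63 + 10 = 73.
  i=5: a_5=1, p_5 = 1*2796 + 2413 = 5209, q_5 = 1*73 + 63 = 136.
  i=6: a_6=1, p_6 = 1*5209 + 2796 = 8005, q_6 = 1*136 + 73 = 209.
  i=7: a_7=37, p_7 = 37*8005 + 5209 = 301394, q_7 = 37*209 + 136 = 7869.
  i=8: a_8=1, p_8 = 1*301394 + 8005 = 309399, q_8 = 1*7869 + 209 = 8078.
  i=9: a_9=1, p_9 = 1*309399 + 301394 = 610793, q_9 = 1*8078 + 7869 = 15947.
  i=10: a_10=1, p_10 = 1*610793 + 309399 = 920192, q_10 = 1*15947 + 8078 = 24025.
  i=11: a_11=6, p_11 = 6*920192 + 610793 = 6131945, q_11 = 6*24025 + 15947 = 160097.
  i=12: a_12=3, p_12 = 3*6131945 + 920192 = 19316027, q_12 = 3*160097 + 24025 = 504316.
  i=13: a_13=3, p_13 = 3*19316027 + 6131945 = 64080026, q_13 = 3*504316 + 160097 = 1673045.
Check: 64080026^2 - 1467*1673045^2 = 4106249732160676 - 4106249732160675 = 1, so (x, y) = (64080026, 1673045) solves the equation, and by the theorem it is the least positive solution.

(x, y) = (64080026, 1673045)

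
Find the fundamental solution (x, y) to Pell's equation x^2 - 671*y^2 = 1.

First expand sqrt(671) as a continued fraction. With x_i = (sqrt(671) + m_i)/d_i and (m_0, d_0) = (0, 1): a_0 = floor(sqrt(671)) = 25, since 25^2 = 625 <= 671 < 676 = 26^2.
Iterate m_{i+1} = d_i*a_i - m_i, d_{i+1} = (671 - m_{i+1}^2)/d_i, a_{i+1} = floor((a_0 + m_{i+1})/d_{i+1}):
  m_1 = 1*25 - 0 = 25, d_1 = (671 - 25^2)/1 = 46/1 = 46, a_1 = floor((25 + 25)/46) = 1.
  m_2 = 46*1 - 25 = 21, d_2 = (671 - 21^2)/46 = 230/46 = 5, a_2 = floor((25 + 21)/5) = 9.
  m_3 = 5*9 - 21 = 24, d_3 = (671 - 24^2)/5 = 95/5 = 19, a_3 = floor((25 + 24)/19) = 2.
  m_4 = 19*2 - 24 = 14, d_4 = (671 - 14^2)/19 = 475/19 = 25, a_4 = floor((25 + 14)/25) = 1.
  m_5 = 25*1 - 14 = 11, d_5 = (671 - 11^2)/25 = 550/25 = 22, a_5 = floor((25 + 11)/22) = 1.
  m_6 = 22*1 - 11 = 11, d_6 = (671 - 11^2)/22 = 550/22 = 25, a_6 = floor((25 + 11)/25) = 1.
  m_7 = 25*1 - 11 = 14, d_7 = (671 - 14^2)/25 = 475/25 = 19, a_7 = floor((25 + 14)/19) = 2.
  m_8 = 19*2 - 14 = 24, d_8 = (671 - 24^2)/19 = 95/19 = 5, a_8 = floor((25 + 24)/5) = 9.
  m_9 = 5*9 - 24 = 21, d_9 = (671 - 21^2)/5 = 230/5 = 46, a_9 = floor((25 + 21)/46) = 1.
  m_10 = 46*1 - 21 = 25, d_10 = (671 - 25^2)/46 = 46/46 = 1, a_10 = floor((25 + 25)/1) = 50.
  m_11 = 1*50 - 25 = 25, d_11 = (671 - 25^2)/1 = 46/1 = 46: (m_11, d_11) = (m_1, d_1) = (25, 46), so from here the quotients repeat a_1, ..., a_10; the period length is 10.
So sqrt(671) = [25; (1, 9, 2, 1, 1, 1, 2, 9, 1, 50)] with period length k = 10.
k is even, so the fundamental solution of x^2 - 671y^2 = 1 is (p_{k-1}, q_{k-1}) = (p_9, q_9); compute convergents through index 9.
Convergents (p_i = a_i*p_{i-1} + p_{i-2}, q_i = a_i*q_{i-1} + q_{i-2} with p_{-2}=0, p_{-1}=1, q_{-2}=1, q_{-1}=0):
  i=0: a_0=25, p_0 = 25*1 + 0 = 25, q_0 = 25*0 + 1 = 1.
  i=1: a_1=1, p_1 = 1*25 + 1 = 26, q_1 = 1*1 + 0 = 1.
  i=2: a_2=9, p_2 = 9*26 + 25 = 259, q_2 = 9*1 + 1 = 10.
  i=3: a_3=2, p_3 = 2*259 + 26 = 544, q_3 = 2*10 + 1 = 21.
  i=4: a_4=1, p_4 = 1*544 + 259 = 803, q_4 = 1*21 + 10 = 31.
  i=5: a_5=1, p_5 = 1*803 + 544 = 1347, q_5 = 1*31 + 21 = 52.
  i=6: a_6=1, p_6 = 1*1347 + 803 = 2150, q_6 = 1*52 + 31 = 83.
  i=7: a_7=2, p_7 = 2*2150 + 1347 = 5647, q_7 = 2*83 + 52 = 218.
  i=8: a_8=9, p_8 = 9*5647 + 2150 = 52973, q_8 = 9*218 + 83 = 2045.
  i=9: a_9=1, p_9 = 1*52973 + 5647 = 58620, q_9 = 1*2045 + 218 = 2263.
Check: 58620^2 - 671*2263^2 = 3436304400 - 3436304399 = 1, so (x, y) = (58620, 2263) solves the equation, and by the theorem it is the least positive solution.

(x, y) = (58620, 2263)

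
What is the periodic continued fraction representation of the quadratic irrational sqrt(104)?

Write x_i = (sqrt(104) + m_i)/d_i with (m_0, d_0) = (0, 1). a_0 = floor(sqrt(104)) = 10, since 10^2 = 100 <= 104 < 121 = 11^2.
Iterate m_{i+1} = d_i*a_i - m_i, d_{i+1} = (104 - m_{i+1}^2)/d_i, a_{i+1} = floor((a_0 + m_{i+1})/d_{i+1}):
  m_1 = 1*10 - 0 = 10, d_1 = (104 - 10^2)/1 = 4/1 = 4, a_1 = floor((10 + 10)/4) = 5.
  m_2 = 4*5 - 10 = 10, d_2 = (104 - 10^2)/4 = 4/4 = 1, a_2 = floor((10 + 10)/1) = 20.
  m_3 = 1*20 - 10 = 10, d_3 = (104 - 10^2)/1 = 4/1 = 4: (m_3, d_3) = (m_1, d_1) = (10, 4), so from here the quotients repeat a_1, a_2; the period length is 2.
Hence the expansion of sqrt(104) is a_0 = 10 followed by the repeating block 5, 20 (period 2).

[10; (5, 20)]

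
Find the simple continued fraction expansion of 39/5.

[7; 1, 4]

Run the Euclidean algorithm on 39 and 5; the successive quotients are the partial quotients a_0, a_1, ... (each step inverts the fractional part left over by the previous one):
  39 = 7*5 + 4, so a_0 = 7.
  5 = 1*4 + 1, so a_1 = 1.
  4 = 4*1 + 0, so a_2 = 4.
The remainder reaches 0 after 3 divisions, so the expansion has 3 partial quotients, read off in order.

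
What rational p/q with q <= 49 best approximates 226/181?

Expand x = 226/181 as a continued fraction with the Euclidean algorithm:
  226 = 1*181 + 45, so a_0 = 1.
  181 = 4*45 + 1, so a_1 = 4.
  45 = 45*1 + 0, so a_2 = 45.
so x = [1; 4, 45].
Convergents (p_i = a_i*p_{i-1} + p_{i-2}, q_i = a_i*q_{i-1} + q_{i-2} with p_{-2}=0, p_{-1}=1, q_{-2}=1, q_{-1}=0), until the denominator exceeds 49:
  i=0: a_0=1, p_0 = 1*1 + 0 = 1, q_0 = 1*0 + 1 = 1.
  i=1: a_1=4, p_1 = 4*1 + 1 = 5, q_1 = 4*1 + 0 = 4.
  i=2: a_2=45, p_2 = 45*5 + 1 = 226, q_2 = 45*4 + 1 = 181.
q_2 = 181 > 49, so the last convergent with denominator <= 49 is p_1/q_1 = 5/4.
The closest fraction with denominator <= 49 is either p_1/q_1 or the intermediate fraction (k*p_1 + p_0)/(k*q_1 + q_0) with the largest k >= 1 whose denominator stays <= 49; these approach x as k grows, and every other convergent or intermediate fraction in range is farther away.
Largest k: floor((49 - q_0)/q_1) = floor((49 - 1)/4) = 12.
That gives (12*5 + 1)/(12*4 + 1) = 61/49.
Compare the errors: |x - 5/4| = |226*4 - 5*181|/(181*4) = 1/724, and |x - 61/49| = |226*49 - 61*181|/(181*49) = 33/8869.
Cross-multiplying, 1*8869 = 8869 < 23892 = 33*724, so 1/724 is smaller: the convergent 5/4 is closer to x than 61/49.

5/4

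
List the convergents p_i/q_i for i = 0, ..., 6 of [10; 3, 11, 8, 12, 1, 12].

Using the convergent recurrence p_i = a_i*p_{i-1} + p_{i-2}, q_i = a_i*q_{i-1} + q_{i-2} with p_{-2}=0, p_{-1}=1, q_{-2}=1, q_{-1}=0:
  i=0: a_0=10, p_0 = 10*1 + 0 = 10, q_0 = 10*0 + 1 = 1.
  i=1: a_1=3, p_1 = 3*10 + 1 = 31, q_1 = 3*1 + 0 = 3.
  i=2: a_2=11, p_2 = 11*31 + 10 = 351, q_2 = 11*3 + 1 = 34.
  i=3: a_3=8, p_3 = 8*351 + 31 = 2839, q_3 = 8*34 + 3 = 275.
  i=4: a_4=12, p_4 = 12*2839 + 351 = 34419, q_4 = 12*275 + 34 = 3334.
  i=5: a_5=1, p_5 = 1*34419 + 2839 = 37258, q_5 = 1*3334 + 275 = 3609.
  i=6: a_6=12, p_6 = 12*37258 + 34419 = 481515, q_6 = 12*3609 + 3334 = 46642.

10/1, 31/3, 351/34, 2839/275, 34419/3334, 37258/3609, 481515/46642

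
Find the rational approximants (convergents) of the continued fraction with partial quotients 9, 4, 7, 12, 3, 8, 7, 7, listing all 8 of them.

9/1, 37/4, 268/29, 3253/352, 10027/1085, 83469/9032, 594310/64309, 4243639/459195

Using the convergent recurrence p_i = a_i*p_{i-1} + p_{i-2}, q_i = a_i*q_{i-1} + q_{i-2} with p_{-2}=0, p_{-1}=1, q_{-2}=1, q_{-1}=0:
  i=0: a_0=9, p_0 = 9*1 + 0 = 9, q_0 = 9*0 + 1 = 1.
  i=1: a_1=4, p_1 = 4*9 + 1 = 37, q_1 = 4*1 + 0 = 4.
  i=2: a_2=7, p_2 = 7*37 + 9 = 268, q_2 = 7*4 + 1 = 29.
  i=3: a_3=12, p_3 = 12*268 + 37 = 3253, q_3 = 12*29 + 4 = 352.
  i=4: a_4=3, p_4 = 3*3253 + 268 = 10027, q_4 = 3*352 + 29 = 1085.
  i=5: a_5=8, p_5 = 8*10027 + 3253 = 83469, q_5 = 8*1085 + 352 = 9032.
  i=6: a_6=7, p_6 = 7*83469 + 10027 = 594310, q_6 = 7*9032 + 1085 = 64309.
  i=7: a_7=7, p_7 = 7*594310 + 83469 = 4243639, q_7 = 7*64309 + 9032 = 459195.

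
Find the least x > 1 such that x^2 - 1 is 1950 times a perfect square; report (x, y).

(x, y) = (595349, 13482)

First expand sqrt(1950) as a continued fraction. With x_i = (sqrt(1950) + m_i)/d_i and (m_0, d_0) = (0, 1): a_0 = floor(sqrt(1950)) = 44, since 44^2 = 1936 <= 1950 < 2025 = 45^2.
Iterate m_{i+1} = d_i*a_i - m_i, d_{i+1} = (1950 - m_{i+1}^2)/d_i, a_{i+1} = floor((a_0 + m_{i+1})/d_{i+1}):
  m_1 = 1*44 - 0 = 44, d_1 = (1950 - 44^2)/1 = 14/1 = 14, a_1 = floor((44 + 44)/14) = 6.
  m_2 = 14*6 - 44 = 40, d_2 = (1950 - 40^2)/14 = 350/14 = 25, a_2 = floor((44 + 40)/25) = 3.
  m_3 = 25*3 - 40 = 35, d_3 = (1950 - 35^2)/25 = 725/25 = 29, a_3 = floor((44 + 35)/29) = 2.
  m_4 = 29*2 - 35 = 23, d_4 = (1950 - 23^2)/29 = 1421/29 = 49, a_4 = floor((44 + 23)/49) = 1.
  m_5 = 49*1 - 23 = 26, d_5 = (1950 - 26^2)/49 = 1274/49 = 26, a_5 = floor((44 + 26)/26) = 2.
  m_6 = 26*2 - 26 = 26, d_6 = (1950 - 26^2)/26 = 1274/26 = 49, a_6 = floor((44 + 26)/49) = 1.
  m_7 = 49*1 - 26 = 23, d_7 = (1950 - 23^2)/49 = 1421/49 = 29, a_7 = floor((44 + 23)/29) = 2.
  m_8 = 29*2 - 23 = 35, d_8 = (1950 - 35^2)/29 = 725/29 = 25, a_8 = floor((44 + 35)/25) = 3.
  m_9 = 25*3 - 35 = 40, d_9 = (1950 - 40^2)/25 = 350/25 = 14, a_9 = floor((44 + 40)/14) = 6.
  m_10 = 14*6 - 40 = 44, d_10 = (1950 - 44^2)/14 = 14/14 = 1, a_10 = floor((44 + 44)/1) = 88.
  m_11 = 1*88 - 44 = 44, d_11 = (1950 - 44^2)/1 = 14/1 = 14: (m_11, d_11) = (m_1, d_1) = (44, 14), so from here the quotients repeat a_1, ..., a_10; the period length is 10.
So sqrt(1950) = [44; (6, 3, 2, 1, 2, 1, 2, 3, 6, 88)] with period length k = 10.
k is even, so the fundamental solution of x^2 - 1950y^2 = 1 is (p_{k-1}, q_{k-1}) = (p_9, q_9); compute convergents through index 9.
Convergents (p_i = a_i*p_{i-1} + p_{i-2}, q_i = a_i*q_{i-1} + q_{i-2} with p_{-2}=0, p_{-1}=1, q_{-2}=1, q_{-1}=0):
  i=0: a_0=44, p_0 = 44*1 + 0 = 44, q_0 = 44*0 + 1 = 1.
  i=1: a_1=6, p_1 = 6*44 + 1 = 265, q_1 = 6*1 + 0 = 6.
  i=2: a_2=3, p_2 = 3*265 + 44 = 839, q_2 = 3*6 + 1 = 19.
  i=3: a_3=2, p_3 = 2*839 + 265 = 1943, q_3 = 2*19 + 6 = 44.
  i=4: a_4=1, p_4 = 1*1943 + 839 = 2782, q_4 = 1*44 + 19 = 63.
  i=5: a_5=2, p_5 = 2*2782 + 1943 = 7507, q_5 = 2*63 + 44 = 170.
  i=6: a_6=1, p_6 = 1*7507 + 2782 = 10289, q_6 = 1*170 + 63 = 233.
  i=7: a_7=2, p_7 = 2*10289 + 7507 = 28085, q_7 = 2*233 + 170 = 636.
  i=8: a_8=3, p_8 = 3*28085 + 10289 = 94544, q_8 = 3*636 + 233 = 2141.
  i=9: a_9=6, p_9 = 6*94544 + 28085 = 595349, q_9 = 6*2141 + 636 = 13482.
Check: 595349^2 - 1950*13482^2 = 354440431801 - 354440431800 = 1, so (x, y) = (595349, 13482) solves the equation, and by the theorem it is the least positive solution.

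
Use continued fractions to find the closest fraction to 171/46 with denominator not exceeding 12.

Expand x = 171/46 as a continued fraction with the Euclidean algorithm:
  171 = 3*46 + 33, so a_0 = 3.
  46 = 1*33 + 13, so a_1 = 1.
  33 = 2*13 + 7, so a_2 = 2.
  13 = 1*7 + 6, so a_3 = 1.
  7 = 1*6 + 1, so a_4 = 1.
  6 = 6*1 + 0, so a_5 = 6.
so x = [3; 1, 2, 1, 1, 6].
Convergents (p_i = a_i*p_{i-1} + p_{i-2}, q_i = a_i*q_{i-1} + q_{i-2} with p_{-2}=0, p_{-1}=1, q_{-2}=1, q_{-1}=0), until the denominator exceeds 12:
  i=0: a_0=3, p_0 = 3*1 + 0 = 3, q_0 = 3*0 + 1 = 1.
  i=1: a_1=1, p_1 = 1*3 + 1 = 4, q_1 = 1*1 + 0 = 1.
  i=2: a_2=2, p_2 = 2*4 + 3 = 11, q_2 = 2*1 + 1 = 3.
  i=3: a_3=1, p_3 = 1*11 + 4 = 15, q_3 = 1*3 + 1 = 4.
  i=4: a_4=1, p_4 = 1*15 + 11 = 26, q_4 = 1*4 + 3 = 7.
  i=5: a_5=6, p_5 = 6*26 + 15 = 171, q_5 = 6*7 + 4 = 46.
q_5 = 46 > 12, so the last convergent with denominator <= 12 is p_4/q_4 = 26/7.
The closest fraction with denominator <= 12 is either p_4/q_4 or the intermediate fraction (k*p_4 + p_3)/(k*q_4 + q_3) with the largest k >= 1 whose denominator stays <= 12; these approach x as k grows, and every other convergent or intermediate fraction in range is farther away.
Largest k: floor((12 - q_3)/q_4) = floor((12 - 4)/7) = 1.
That gives (1*26 + 15)/(1*7 + 4) = 41/11.
Compare the errors: |x - 26/7| = |171*7 - 26*46|/(46*7) = 1/322, and |x - 41/11| = |171*11 - 41*46|/(46*11) = 5/506.
Cross-multiplying, 1*506 = 506 < 1610 = 5*322, so 1/322 is smaller: the convergent 26/7 is closer to x than 41/11.

26/7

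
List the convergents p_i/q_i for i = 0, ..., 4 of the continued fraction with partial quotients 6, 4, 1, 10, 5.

Using the convergent recurrence p_i = a_i*p_{i-1} + p_{i-2}, q_i = a_i*q_{i-1} + q_{i-2} with p_{-2}=0, p_{-1}=1, q_{-2}=1, q_{-1}=0:
  i=0: a_0=6, p_0 = 6*1 + 0 = 6, q_0 = 6*0 + 1 = 1.
  i=1: a_1=4, p_1 = 4*6 + 1 = 25, q_1 = 4*1 + 0 = 4.
  i=2: a_2=1, p_2 = 1*25 + 6 = 31, q_2 = 1*4 + 1 = 5.
  i=3: a_3=10, p_3 = 10*31 + 25 = 335, q_3 = 10*5 + 4 = 54.
  i=4: a_4=5, p_4 = 5*335 + 31 = 1706, q_4 = 5*54 + 5 = 275.

6/1, 25/4, 31/5, 335/54, 1706/275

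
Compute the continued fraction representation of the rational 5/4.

Run the Euclidean algorithm on 5 and 4; the successive quotients are the partial quotients a_0, a_1, ... (each step inverts the fractional part left over by the previous one):
  5 = 1*4 + 1, so a_0 = 1.
  4 = 4*1 + 0, so a_1 = 4.
The remainder reaches 0 after 2 divisions, so the expansion has 2 partial quotients, read off in order.

[1; 4]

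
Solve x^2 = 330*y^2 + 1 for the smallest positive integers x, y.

First expand sqrt(330) as a continued fraction. With x_i = (sqrt(330) + m_i)/d_i and (m_0, d_0) = (0, 1): a_0 = floor(sqrt(330)) = 18, since 18^2 = 324 <= 330 < 361 = 19^2.
Iterate m_{i+1} = d_i*a_i - m_i, d_{i+1} = (330 - m_{i+1}^2)/d_i, a_{i+1} = floor((a_0 + m_{i+1})/d_{i+1}):
  m_1 = 1*18 - 0 = 18, d_1 = (330 - 18^2)/1 = 6/1 = 6, a_1 = floor((18 + 18)/6) = 6.
  m_2 = 6*6 - 18 = 18, d_2 = (330 - 18^2)/6 = 6/6 = 1, a_2 = floor((18 + 18)/1) = 36.
  m_3 = 1*36 - 18 = 18, d_3 = (330 - 18^2)/1 = 6/1 = 6: (m_3, d_3) = (m_1, d_1) = (18, 6), so from here the quotients repeat a_1, a_2; the period length is 2.
So sqrt(330) = [18; (6, 36)] with period length k = 2.
k is even, so the fundamental solution of x^2 - 330y^2 = 1 is (p_{k-1}, q_{k-1}) = (p_1, q_1); compute convergents through index 1.
Convergents (p_i = a_i*p_{i-1} + p_{i-2}, q_i = a_i*q_{i-1} + q_{i-2} with p_{-2}=0, p_{-1}=1, q_{-2}=1, q_{-1}=0):
  i=0: a_0=18, p_0 = 18*1 + 0 = 18, q_0 = 18*0 + 1 = 1.
  i=1: a_1=6, p_1 = 6*18 + 1 = 109, q_1 = 6*1 + 0 = 6.
Check: 109^2 - 330*6^2 = 11881 - 11880 = 1, so (x, y) = (109, 6) solves the equation, and by the theorem it is the least positive solution.

(x, y) = (109, 6)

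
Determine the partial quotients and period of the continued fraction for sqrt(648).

[25; (2, 5, 6, 5, 2, 50)]

Write x_i = (sqrt(648) + m_i)/d_i with (m_0, d_0) = (0, 1). a_0 = floor(sqrt(648)) = 25, since 25^2 = 625 <= 648 < 676 = 26^2.
Iterate m_{i+1} = d_i*a_i - m_i, d_{i+1} = (648 - m_{i+1}^2)/d_i, a_{i+1} = floor((a_0 + m_{i+1})/d_{i+1}):
  m_1 = 1*25 - 0 = 25, d_1 = (648 - 25^2)/1 = 23/1 = 23, a_1 = floor((25 + 25)/23) = 2.
  m_2 = 23*2 - 25 = 21, d_2 = (648 - 21^2)/23 = 207/23 = 9, a_2 = floor((25 + 21)/9) = 5.
  m_3 = 9*5 - 21 = 24, d_3 = (648 - 24^2)/9 = 72/9 = 8, a_3 = floor((25 + 24)/8) = 6.
  m_4 = 8*6 - 24 = 24, d_4 = (648 - 24^2)/8 = 72/8 = 9, a_4 = floor((25 + 24)/9) = 5.
  m_5 = 9*5 - 24 = 21, d_5 = (648 - 21^2)/9 = 207/9 = 23, a_5 = floor((25 + 21)/23) = 2.
  m_6 = 23*2 - 21 = 25, d_6 = (648 - 25^2)/23 = 23/23 = 1, a_6 = floor((25 + 25)/1) = 50.
  m_7 = 1*50 - 25 = 25, d_7 = (648 - 25^2)/1 = 23/1 = 23: (m_7, d_7) = (m_1, d_1) = (25, 23), so from here the quotients repeat a_1, ..., a_6; the period length is 6.
Hence the expansion of sqrt(648) is a_0 = 25 followed by the repeating block 2, 5, 6, 5, 2, 50 (period 6).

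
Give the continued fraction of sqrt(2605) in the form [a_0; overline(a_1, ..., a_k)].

Write x_i = (sqrt(2605) + m_i)/d_i with (m_0, d_0) = (0, 1). a_0 = floor(sqrt(2605)) = 51, since 51^2 = 2601 <= 2605 < 2704 = 52^2.
Iterate m_{i+1} = d_i*a_i - m_i, d_{i+1} = (2605 - m_{i+1}^2)/d_i, a_{i+1} = floor((a_0 + m_{i+1})/d_{i+1}):
  m_1 = 1*51 - 0 = 51, d_1 = (2605 - 51^2)/1 = 4/1 = 4, a_1 = floor((51 + 51)/4) = 25.
  m_2 = 4*25 - 51 = 49, d_2 = (2605 - 49^2)/4 = 204/4 = 51, a_2 = floor((51 + 49)/51) = 1.
  m_3 = 51*1 - 49 = 2, d_3 = (2605 - 2^2)/51 = 2601/51 = 51, a_3 = floor((51 + 2)/51) = 1.
  m_4 = 51*1 - 2 = 49, d_4 = (2605 - 49^2)/51 = 204/51 = 4, a_4 = floor((51 + 49)/4) = 25.
  m_5 = 4*25 - 49 = 51, d_5 = (2605 - 51^2)/4 = 4/4 = 1, a_5 = floor((51 + 51)/1) = 102.
  m_6 = 1*102 - 51 = 51, d_6 = (2605 - 51^2)/1 = 4/1 = 4: (m_6, d_6) = (m_1, d_1) = (51, 4), so from here the quotients repeat a_1, ..., a_5; the period length is 5.
Hence the expansion of sqrt(2605) is a_0 = 51 followed by the repeating block 25, 1, 1, 25, 102 (period 5).

[51; overline(25, 1, 1, 25, 102)]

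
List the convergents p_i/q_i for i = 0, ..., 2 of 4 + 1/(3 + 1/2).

4/1, 13/3, 30/7

Using the convergent recurrence p_i = a_i*p_{i-1} + p_{i-2}, q_i = a_i*q_{i-1} + q_{i-2} with p_{-2}=0, p_{-1}=1, q_{-2}=1, q_{-1}=0:
  i=0: a_0=4, p_0 = 4*1 + 0 = 4, q_0 = 4*0 + 1 = 1.
  i=1: a_1=3, p_1 = 3*4 + 1 = 13, q_1 = 3*1 + 0 = 3.
  i=2: a_2=2, p_2 = 2*13 + 4 = 30, q_2 = 2*3 + 1 = 7.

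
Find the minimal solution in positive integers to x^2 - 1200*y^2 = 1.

First expand sqrt(1200) as a continued fraction. With x_i = (sqrt(1200) + m_i)/d_i and (m_0, d_0) = (0, 1): a_0 = floor(sqrt(1200)) = 34, since 34^2 = 1156 <= 1200 < 1225 = 35^2.
Iterate m_{i+1} = d_i*a_i - m_i, d_{i+1} = (1200 - m_{i+1}^2)/d_i, a_{i+1} = floor((a_0 + m_{i+1})/d_{i+1}):
  m_1 = 1*34 - 0 = 34, d_1 = (1200 - 34^2)/1 = 44/1 = 44, a_1 = floor((34 + 34)/44) = 1.
  m_2 = 44*1 - 34 = 10, d_2 = (1200 - 10^2)/44 = 1100/44 = 25, a_2 = floor((34 + 10)/25) = 1.
  m_3 = 25*1 - 10 = 15, d_3 = (1200 - 15^2)/25 = 975/25 = 39, a_3 = floor((34 + 15)/39) = 1.
  m_4 = 39*1 - 15 = 24, d_4 = (1200 - 24^2)/39 = 624/39 = 16, a_4 = floor((34 + 24)/16) = 3.
  m_5 = 16*3 - 24 = 24, d_5 = (1200 - 24^2)/16 = 624/16 = 39, a_5 = floor((34 + 24)/39) = 1.
  m_6 = 39*1 - 24 = 15, d_6 = (1200 - 15^2)/39 = 975/39 = 25, a_6 = floor((34 + 15)/25) = 1.
  m_7 = 25*1 - 15 = 10, d_7 = (1200 - 10^2)/25 = 1100/25 = 44, a_7 = floor((34 + 10)/44) = 1.
  m_8 = 44*1 - 10 = 34, d_8 = (1200 - 34^2)/44 = 44/44 = 1, a_8 = floor((34 + 34)/1) = 68.
  m_9 = 1*68 - 34 = 34, d_9 = (1200 - 34^2)/1 = 44/1 = 44: (m_9, d_9) = (m_1, d_1) = (34, 44), so from here the quotients repeat a_1, ..., a_8; the period length is 8.
So sqrt(1200) = [34; (1, 1, 1, 3, 1, 1, 1, 68)] with period length k = 8.
k is even, so the fundamental solution of x^2 - 1200y^2 = 1 is (p_{k-1}, q_{k-1}) = (p_7, q_7); compute convergents through index 7.
Convergents (p_i = a_i*p_{i-1} + p_{i-2}, q_i = a_i*q_{i-1} + q_{i-2} with p_{-2}=0, p_{-1}=1, q_{-2}=1, q_{-1}=0):
  i=0: a_0=34, p_0 = 34*1 + 0 = 34, q_0 = 34*0 + 1 = 1.
  i=1: a_1=1, p_1 = 1*34 + 1 = 35, q_1 = 1*1 + 0 = 1.
  i=2: a_2=1, p_2 = 1*35 + 34 = 69, q_2 = 1*1 + 1 = 2.
  i=3: a_3=1, p_3 = 1*69 + 35 = 104, q_3 = 1*2 + 1 = 3.
  i=4: a_4=3, p_4 = 3*104 + 69 = 381, q_4 = 3*3 + 2 = 11.
  i=5: a_5=1, p_5 = 1*381 + 104 = 485, q_5 = 1*11 + 3 = 14.
  i=6: a_6=1, p_6 = 1*485 + 381 = 866, q_6 = 1*14 + 11 = 25.
  i=7: a_7=1, p_7 = 1*866 + 485 = 1351, q_7 = 1*25 + 14 = 39.
Check: 1351^2 - 1200*39^2 = 1825201 - 1825200 = 1, so (x, y) = (1351, 39) solves the equation, and by the theorem it is the least positive solution.

(x, y) = (1351, 39)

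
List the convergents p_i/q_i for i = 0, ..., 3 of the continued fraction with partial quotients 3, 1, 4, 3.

Using the convergent recurrence p_i = a_i*p_{i-1} + p_{i-2}, q_i = a_i*q_{i-1} + q_{i-2} with p_{-2}=0, p_{-1}=1, q_{-2}=1, q_{-1}=0:
  i=0: a_0=3, p_0 = 3*1 + 0 = 3, q_0 = 3*0 + 1 = 1.
  i=1: a_1=1, p_1 = 1*3 + 1 = 4, q_1 = 1*1 + 0 = 1.
  i=2: a_2=4, p_2 = 4*4 + 3 = 19, q_2 = 4*1 + 1 = 5.
  i=3: a_3=3, p_3 = 3*19 + 4 = 61, q_3 = 3*5 + 1 = 16.

3/1, 4/1, 19/5, 61/16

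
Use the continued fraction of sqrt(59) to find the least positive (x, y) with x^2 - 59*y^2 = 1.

First expand sqrt(59) as a continued fraction. With x_i = (sqrt(59) + m_i)/d_i and (m_0, d_0) = (0, 1): a_0 = floor(sqrt(59)) = 7, since 7^2 = 49 <= 59 < 64 = 8^2.
Iterate m_{i+1} = d_i*a_i - m_i, d_{i+1} = (59 - m_{i+1}^2)/d_i, a_{i+1} = floor((a_0 + m_{i+1})/d_{i+1}):
  m_1 = 1*7 - 0 = 7, d_1 = (59 - 7^2)/1 = 10/1 = 10, a_1 = floor((7 + 7)/10) = 1.
  m_2 = 10*1 - 7 = 3, d_2 = (59 - 3^2)/10 = 50/10 = 5, a_2 = floor((7 + 3)/5) = 2.
  m_3 = 5*2 - 3 = 7, d_3 = (59 - 7^2)/5 = 10/5 = 2, a_3 = floor((7 + 7)/2) = 7.
  m_4 = 2*7 - 7 = 7, d_4 = (59 - 7^2)/2 = 10/2 = 5, a_4 = floor((7 + 7)/5) = 2.
  m_5 = 5*2 - 7 = 3, d_5 = (59 - 3^2)/5 = 50/5 = 10, a_5 = floor((7 + 3)/10) = 1.
  m_6 = 10*1 - 3 = 7, d_6 = (59 - 7^2)/10 = 10/10 = 1, a_6 = floor((7 + 7)/1) = 14.
  m_7 = 1*14 - 7 = 7, d_7 = (59 - 7^2)/1 = 10/1 = 10: (m_7, d_7) = (m_1, d_1) = (7, 10), so from here the quotients repeat a_1, ..., a_6; the period length is 6.
So sqrt(59) = [7; (1, 2, 7, 2, 1, 14)] with period length k = 6.
k is even, so the fundamental solution of x^2 - 59y^2 = 1 is (p_{k-1}, q_{k-1}) = (p_5, q_5); compute convergents through index 5.
Convergents (p_i = a_i*p_{i-1} + p_{i-2}, q_i = a_i*q_{i-1} + q_{i-2} with p_{-2}=0, p_{-1}=1, q_{-2}=1, q_{-1}=0):
  i=0: a_0=7, p_0 = 7*1 + 0 = 7, q_0 = 7*0 + 1 = 1.
  i=1: a_1=1, p_1 = 1*7 + 1 = 8, q_1 = 1*1 + 0 = 1.
  i=2: a_2=2, p_2 = 2*8 + 7 = 23, q_2 = 2*1 + 1 = 3.
  i=3: a_3=7, p_3 = 7*23 + 8 = 169, q_3 = 7*3 + 1 = 22.
  i=4: a_4=2, p_4 = 2*169 + 23 = 361, q_4 = 2*22 + 3 = 47.
  i=5: a_5=1, p_5 = 1*361 + 169 = 530, q_5 = 1*47 + 22 = 69.
Check: 530^2 - 59*69^2 = 280900 - 280899 = 1, so (x, y) = (530, 69) solves the equation, and by the theorem it is the least positive solution.

(x, y) = (530, 69)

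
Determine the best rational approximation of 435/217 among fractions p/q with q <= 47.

Expand x = 435/217 as a continued fraction with the Euclidean algorithm:
  435 = 2*217 + 1, so a_0 = 2.
  217 = 217*1 + 0, so a_1 = 217.
so x = [2; 217].
Convergents (p_i = a_i*p_{i-1} + p_{i-2}, q_i = a_i*q_{i-1} + q_{i-2} with p_{-2}=0, p_{-1}=1, q_{-2}=1, q_{-1}=0), until the denominator exceeds 47:
  i=0: a_0=2, p_0 = 2*1 + 0 = 2, q_0 = 2*0 + 1 = 1.
  i=1: a_1=217, p_1 = 217*2 + 1 = 435, q_1 = 217*1 + 0 = 217.
q_1 = 217 > 47, so the last convergent with denominator <= 47 is p_0/q_0 = 2/1.
The closest fraction with denominator <= 47 is either p_0/q_0 or the intermediate fraction (k*p_0 + p_{-1})/(k*q_0 + q_{-1}) with the largest k >= 1 whose denominator stays <= 47; these approach x as k grows, and every other convergent or intermediate fraction in range is farther away.
Largest k: floor((47 - q_{-1})/q_0) = floor((47 - 0)/1) = 47 (using the seeds p_{-1} = 1, q_{-1} = 0).
That gives (47*2 + 1)/(47*1 + 0) = 95/47.
Compare the errors: |x - 2/1| = |435*1 - 2*217|/(217*1) = 1/217, and |x - 95/47| = |435*47 - 95*217|/(217*47) = 170/10199.
Cross-multiplying, 1*10199 = 10199 < 36890 = 170*217, so 1/217 is smaller: the convergent 2/1 is closer to x than 95/47.

2/1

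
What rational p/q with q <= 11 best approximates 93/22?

Expand x = 93/22 as a continued fraction with the Euclidean algorithm:
  93 = 4*22 + 5, so a_0 = 4.
  22 = 4*5 + 2, so a_1 = 4.
  5 = 2*2 + 1, so a_2 = 2.
  2 = 2*1 + 0, so a_3 = 2.
so x = [4; 4, 2, 2].
Convergents (p_i = a_i*p_{i-1} + p_{i-2}, q_i = a_i*q_{i-1} + q_{i-2} with p_{-2}=0, p_{-1}=1, q_{-2}=1, q_{-1}=0), until the denominator exceeds 11:
  i=0: a_0=4, p_0 = 4*1 + 0 = 4, q_0 = 4*0 + 1 = 1.
  i=1: a_1=4, p_1 = 4*4 + 1 = 17, q_1 = 4*1 + 0 = 4.
  i=2: a_2=2, p_2 = 2*17 + 4 = 38, q_2 = 2*4 + 1 = 9.
  i=3: a_3=2, p_3 = 2*38 + 17 = 93, q_3 = 2*9 + 4 = 22.
q_3 = 22 > 11, so the last convergent with denominator <= 11 is p_2/q_2 = 38/9.
The closest fraction with denominator <= 11 is either p_2/q_2 or the intermediate fraction (k*p_2 + p_1)/(k*q_2 + q_1) with the largest k >= 1 whose denominator stays <= 11; these approach x as k grows, and every other convergent or intermediate fraction in range is farther away.
Largest k: floor((11 - q_1)/q_2) = floor((11 - 4)/9) = 0.
Since k = 0, no intermediate fraction beyond p_2/q_2 has denominator <= 11, so the convergent 38/9 is the closest (its error is |93*9 - 38*22|/(22*9) = 1/198).

38/9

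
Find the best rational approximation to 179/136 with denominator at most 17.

Expand x = 179/136 as a continued fraction with the Euclidean algorithm:
  179 = 1*136 + 43, so a_0 = 1.
  136 = 3*43 + 7, so a_1 = 3.
  43 = 6*7 + 1, so a_2 = 6.
  7 = 7*1 + 0, so a_3 = 7.
so x = [1; 3, 6, 7].
Convergents (p_i = a_i*p_{i-1} + p_{i-2}, q_i = a_i*q_{i-1} + q_{i-2} with p_{-2}=0, p_{-1}=1, q_{-2}=1, q_{-1}=0), until the denominator exceeds 17:
  i=0: a_0=1, p_0 = 1*1 + 0 = 1, q_0 = 1*0 + 1 = 1.
  i=1: a_1=3, p_1 = 3*1 + 1 = 4, q_1 = 3*1 + 0 = 3.
  i=2: a_2=6, p_2 = 6*4 + 1 = 25, q_2 = 6*3 + 1 = 19.
q_2 = 19 > 17, so the last convergent with denominator <= 17 is p_1/q_1 = 4/3.
The closest fraction with denominator <= 17 is either p_1/q_1 or the intermediate fraction (k*p_1 + p_0)/(k*q_1 + q_0) with the largest k >= 1 whose denominator stays <= 17; these approach x as k grows, and every other convergent or intermediate fraction in range is farther away.
Largest k: floor((17 - q_0)/q_1) = floor((17 - 1)/3) = 5.
That gives (5*4 + 1)/(5*3 + 1) = 21/16.
Compare the errors: |x - 4/3| = |179*3 - 4*136|/(136*3) = 7/408, and |x - 21/16| = |179*16 - 21*136|/(136*16) = 8/2176.
Cross-multiplying, 8*408 = 3264 < 15232 = 7*2176, so 8/2176 is smaller: the intermediate fraction 21/16 is closer to x than 4/3.

21/16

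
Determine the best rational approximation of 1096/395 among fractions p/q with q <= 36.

Expand x = 1096/395 as a continued fraction with the Euclidean algorithm:
  1096 = 2*395 + 306, so a_0 = 2.
  395 = 1*306 + 89, so a_1 = 1.
  306 = 3*89 + 39, so a_2 = 3.
  89 = 2*39 + 11, so a_3 = 2.
  39 = 3*11 + 6, so a_4 = 3.
  11 = 1*6 + 5, so a_5 = 1.
  6 = 1*5 + 1, so a_6 = 1.
  5 = 5*1 + 0, so a_7 = 5.
so x = [2; 1, 3, 2, 3, 1, 1, 5].
Convergents (p_i = a_i*p_{i-1} + p_{i-2}, q_i = a_i*q_{i-1} + q_{i-2} with p_{-2}=0, p_{-1}=1, q_{-2}=1, q_{-1}=0), until the denominator exceeds 36:
  i=0: a_0=2, p_0 = 2*1 + 0 = 2, q_0 = 2*0 + 1 = 1.
  i=1: a_1=1, p_1 = 1*2 + 1 = 3, q_1 = 1*1 + 0 = 1.
  i=2: a_2=3, p_2 = 3*3 + 2 = 11, q_2 = 3*1 + 1 = 4.
  i=3: a_3=2, p_3 = 2*11 + 3 = 25, q_3 = 2*4 + 1 = 9.
  i=4: a_4=3, p_4 = 3*25 + 11 = 86, q_4 = 3*9 + 4 = 31.
  i=5: a_5=1, p_5 = 1*86 + 25 = 111, q_5 = 1*31 + 9 = 40.
q_5 = 40 > 36, so the last convergent with denominator <= 36 is p_4/q_4 = 86/31.
The closest fraction with denominator <= 36 is either p_4/q_4 or the intermediate fraction (k*p_4 + p_3)/(k*q_4 + q_3) with the largest k >= 1 whose denominator stays <= 36; these approach x as k grows, and every other convergent or intermediate fraction in range is farther away.
Largest k: floor((36 - q_3)/q_4) = floor((36 - 9)/31) = 0.
Since k = 0, no intermediate fraction beyond p_4/q_4 has denominator <= 36, so the convergent 86/31 is the closest (its error is |1096*31 - 86*395|/(395*31) = 6/12245).

86/31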